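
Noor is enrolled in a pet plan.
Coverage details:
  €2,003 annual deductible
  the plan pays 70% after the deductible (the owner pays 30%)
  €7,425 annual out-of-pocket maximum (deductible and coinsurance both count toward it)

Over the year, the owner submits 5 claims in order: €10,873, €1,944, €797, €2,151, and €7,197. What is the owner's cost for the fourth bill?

€645.30

#1 (€10,873): €2,003 finishes the deductible; €8,870 goes to coinsurance; coinsurance €8,870 × 30% = €2,661. Owner owes €4,664 (running OOP €4,664).
#2 (€1,944): 30% coinsurance on €1,944 = €583.20. Owner pays €583.20; OOP now €5,247.20.
#3 (€797): 30% coinsurance on €797 = €239.10. Owner owes €239.10 (running OOP €5,486.30).
#4 (€2,151): 30% coinsurance on €2,151 = €645.30. Owner owes €645.30 (running OOP €6,131.60).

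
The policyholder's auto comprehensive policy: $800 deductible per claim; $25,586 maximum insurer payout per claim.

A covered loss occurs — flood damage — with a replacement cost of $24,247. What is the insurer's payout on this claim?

$23,447

Subtract the deductible: $24,247 − $800 = $23,447.
$23,447 ≤ $25,586, so the limit doesn't bind; insurer pays $23,447.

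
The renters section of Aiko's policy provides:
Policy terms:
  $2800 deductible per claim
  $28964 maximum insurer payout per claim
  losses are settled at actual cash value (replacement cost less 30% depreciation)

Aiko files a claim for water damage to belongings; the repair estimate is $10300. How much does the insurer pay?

$4410

Depreciate 30%: the covered value is $10300 × 0.7 = $7210.
After the deductible, $7210 − $2800 = $4410 remains.
$4410 is within the $28964 limit, so the insurer pays $4410.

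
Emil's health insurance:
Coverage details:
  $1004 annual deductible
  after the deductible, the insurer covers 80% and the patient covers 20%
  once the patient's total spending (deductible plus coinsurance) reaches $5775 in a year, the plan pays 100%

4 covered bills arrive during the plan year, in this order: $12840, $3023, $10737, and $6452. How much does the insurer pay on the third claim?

$8937.80

Claim 1 ($12840): $1004 finishes the deductible; $11836 goes to coinsurance; patient's 20% is $2367.20. Patient pays $3371.20; OOP now $3371.20. Insurer: $12840 − $3371.20 = $9468.80.
Claim 2 ($3023): deductible met; 20% of $3023 = $604.60. Patient pays $604.60; OOP now $3975.80. Insurer: $3023 − $604.60 = $2418.40.
Claim 3 ($10737): 20% coinsurance on $10737 = $2147.40. Adding that to $3975.80 gives $6123.20, past the $5775 cap; patient pays only $5775 − $3975.80 = $1799.20. Plan pays $10737 − $1799.20 = $8937.80.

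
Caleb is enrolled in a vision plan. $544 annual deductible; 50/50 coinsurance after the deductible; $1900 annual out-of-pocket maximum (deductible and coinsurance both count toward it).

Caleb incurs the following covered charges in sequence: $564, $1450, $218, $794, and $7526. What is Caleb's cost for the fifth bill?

Bill 1, $564: $544 finishes the deductible; $20 goes to coinsurance; member's 50% is $10. Cost to member: $554. OOP to date $554.
Bill 2, $1450: deductible already satisfied, so member's share is 50% × $1450 = $725. Member owes $725 (running OOP $1279).
Bill 3, $218: deductible met; 50% of $218 = $109. Member pays $109; OOP now $1388.
Bill 4, $794: 50% coinsurance on $794 = $397. Member owes $397 (running OOP $1785).
Bill 5, $7526: deductible already satisfied, so member's share is 50% × $7526 = $3763. OOP would hit $5548 > $1900, so the cap limits the member to $1900 − $1785 = $115.

$115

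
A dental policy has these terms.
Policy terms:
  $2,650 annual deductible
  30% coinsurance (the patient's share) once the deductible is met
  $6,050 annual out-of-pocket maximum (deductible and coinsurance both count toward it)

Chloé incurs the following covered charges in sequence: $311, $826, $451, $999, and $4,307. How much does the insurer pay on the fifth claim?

Claim 1 — $311: fully absorbed by the deductible. Cost to patient: $311. OOP to date $311. Plan pays $311 − $311 = $0.
Claim 2 — $826: fully absorbed by the deductible. Cost to patient: $826. OOP to date $1,137. Plan pays $826 − $826 = $0.
Claim 3 — $451: entire amount goes to the deductible. Patient owes $451 (running OOP $1,588). Plan pays $451 − $451 = $0.
Claim 4 — $999: entire amount goes to the deductible. Cost to patient: $999. OOP to date $2,587. Plan pays $999 − $999 = $0.
Claim 5 — $4,307: $63 finishes the deductible; $4,244 goes to coinsurance; coinsurance $4,244 × 30% = $1,273.20. Cost to patient: $1,336.20. OOP to date $3,923.20. Plan pays $4,307 − $1,336.20 = $2,970.80.

$2,970.80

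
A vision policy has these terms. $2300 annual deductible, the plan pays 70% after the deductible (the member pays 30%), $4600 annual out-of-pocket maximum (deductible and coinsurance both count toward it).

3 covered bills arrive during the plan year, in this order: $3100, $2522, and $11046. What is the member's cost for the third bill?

$1303.40

Claim 1 — $3100: $2300 to deductible, leaving $800; 30% of $800 = $240. Member owes $2540 (running OOP $2540).
Claim 2 — $2522: deductible met; 30% of $2522 = $756.60. Member owes $756.60 (running OOP $3296.60).
Claim 3 — $11046: deductible met; 30% of $11046 = $3313.80. That would push OOP to $6610.40, over the $4600 cap, so member pays $4600 − $3296.60 = $1303.40.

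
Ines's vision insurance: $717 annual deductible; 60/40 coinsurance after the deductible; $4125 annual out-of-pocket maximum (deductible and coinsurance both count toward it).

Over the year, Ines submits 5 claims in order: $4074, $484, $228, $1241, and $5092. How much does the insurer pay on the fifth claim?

Claim 1 ($4074): deductible takes $717, $3357 remains; coinsurance $3357 × 40% = $1342.80. Member pays $2059.80; OOP now $2059.80. Insurer: $4074 − $2059.80 = $2014.20.
Claim 2 ($484): deductible met; 40% of $484 = $193.60. Member pays $193.60; OOP now $2253.40. Insurer: $484 − $193.60 = $290.40.
Claim 3 ($228): 40% coinsurance on $228 = $91.20. Member owes $91.20 (running OOP $2344.60). Plan pays $228 − $91.20 = $136.80.
Claim 4 ($1241): 40% coinsurance on $1241 = $496.40. Member owes $496.40 (running OOP $2841). Plan pays $1241 − $496.40 = $744.60.
Claim 5 ($5092): deductible met; 40% of $5092 = $2036.80. OOP would hit $4877.80 > $4125, so the cap limits the member to $4125 − $2841 = $1284. Plan pays $5092 − $1284 = $3808.

$3808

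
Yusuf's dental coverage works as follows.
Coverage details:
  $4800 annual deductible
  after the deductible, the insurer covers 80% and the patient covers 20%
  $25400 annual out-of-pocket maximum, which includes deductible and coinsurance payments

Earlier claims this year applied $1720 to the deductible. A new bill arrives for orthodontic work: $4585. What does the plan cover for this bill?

Remaining deductible: $4800 − $1720 = $3080.
The remaining $1505 (= $4585 − $3080) moves to coinsurance.
Coinsurance: $1505 × 20% = $301.
So the patient owes $3080 + $301 = $3381 before any cap.
Cumulative spending $1720 + $3381 = $5101 stays under the $25400 maximum.
Insurer pays the balance: $4585 − $3381 = $1204.

$1204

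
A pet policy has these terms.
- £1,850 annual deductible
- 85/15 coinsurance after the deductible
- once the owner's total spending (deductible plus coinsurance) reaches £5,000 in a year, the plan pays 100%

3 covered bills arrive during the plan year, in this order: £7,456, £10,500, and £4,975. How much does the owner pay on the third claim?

£734.10

Bill 1, £7,456: deductible takes £1,850, £5,606 remains; coinsurance £5,606 × 15% = £840.90. Cost to owner: £2,690.90. OOP to date £2,690.90.
Bill 2, £10,500: deductible already satisfied, so owner's share is 15% × £10,500 = £1,575. Cost to owner: £1,575. OOP to date £4,265.90.
Bill 3, £4,975: deductible met; 15% of £4,975 = £746.25. That would push OOP to £5,012.15, over the £5,000 cap, so owner pays £5,000 − £4,265.90 = £734.10.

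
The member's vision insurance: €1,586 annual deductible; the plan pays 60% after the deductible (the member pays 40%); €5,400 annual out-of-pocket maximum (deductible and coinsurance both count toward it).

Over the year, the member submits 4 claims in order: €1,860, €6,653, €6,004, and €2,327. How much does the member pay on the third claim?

Bill 1, €1,860: €1,586 finishes the deductible; €274 goes to coinsurance; 40% of €274 = €109.60. Member pays €1,695.60; OOP now €1,695.60.
Bill 2, €6,653: deductible met; 40% of €6,653 = €2,661.20. Member owes €2,661.20 (running OOP €4,356.80).
Bill 3, €6,004: deductible met; 40% of €6,004 = €2,401.60. Adding that to €4,356.80 gives €6,758.40, past the €5,400 cap; member pays only €5,400 − €4,356.80 = €1,043.20.

€1,043.20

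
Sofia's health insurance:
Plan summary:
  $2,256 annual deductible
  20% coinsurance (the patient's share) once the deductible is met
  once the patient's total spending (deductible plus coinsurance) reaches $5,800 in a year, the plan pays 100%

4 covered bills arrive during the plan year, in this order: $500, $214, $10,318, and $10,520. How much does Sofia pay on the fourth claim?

Claim 1 ($500): fully absorbed by the deductible. Patient pays $500; OOP now $500.
Claim 2 ($214): fully absorbed by the deductible. Patient owes $214 (running OOP $714).
Claim 3 ($10,318): $1,542 finishes the deductible; $8,776 goes to coinsurance; 20% of $8,776 = $1,755.20. Cost to patient: $3,297.20. OOP to date $4,011.20.
Claim 4 ($10,520): 20% coinsurance on $10,520 = $2,104. That would push OOP to $6,115.20, over the $5,800 cap, so patient pays $5,800 − $4,011.20 = $1,788.80.

$1,788.80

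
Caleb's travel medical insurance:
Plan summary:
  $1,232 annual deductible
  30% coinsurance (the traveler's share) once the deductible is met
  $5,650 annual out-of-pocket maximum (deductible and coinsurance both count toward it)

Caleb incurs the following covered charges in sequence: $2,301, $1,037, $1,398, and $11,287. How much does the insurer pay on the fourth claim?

Claim 1 ($2,301): $1,232 to deductible, leaving $1,069; coinsurance $1,069 × 30% = $320.70. Traveler owes $1,552.70 (running OOP $1,552.70). Insurer: $2,301 − $1,552.70 = $748.30.
Claim 2 ($1,037): deductible met; 30% of $1,037 = $311.10. Traveler pays $311.10; OOP now $1,863.80. Insurer: $1,037 − $311.10 = $725.90.
Claim 3 ($1,398): deductible already satisfied, so traveler's share is 30% × $1,398 = $419.40. Traveler owes $419.40 (running OOP $2,283.20). Plan pays $1,398 − $419.40 = $978.60.
Claim 4 ($11,287): 30% coinsurance on $11,287 = $3,386.10. OOP would hit $5,669.30 > $5,650, so the cap limits the traveler to $5,650 − $2,283.20 = $3,366.80. Insurer: $11,287 − $3,366.80 = $7,920.20.

$7,920.20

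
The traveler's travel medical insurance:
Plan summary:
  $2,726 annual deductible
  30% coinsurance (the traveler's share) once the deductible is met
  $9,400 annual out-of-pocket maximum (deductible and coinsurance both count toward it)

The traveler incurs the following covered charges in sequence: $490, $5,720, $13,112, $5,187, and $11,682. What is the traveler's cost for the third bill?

Bill 1, $490: all of it applies to the deductible. Traveler owes $490 (running OOP $490).
Bill 2, $5,720: $2,236 to deductible, leaving $3,484; coinsurance $3,484 × 30% = $1,045.20. Traveler owes $3,281.20 (running OOP $3,771.20).
Bill 3, $13,112: deductible met; 30% of $13,112 = $3,933.60. Traveler owes $3,933.60 (running OOP $7,704.80).

$3,933.60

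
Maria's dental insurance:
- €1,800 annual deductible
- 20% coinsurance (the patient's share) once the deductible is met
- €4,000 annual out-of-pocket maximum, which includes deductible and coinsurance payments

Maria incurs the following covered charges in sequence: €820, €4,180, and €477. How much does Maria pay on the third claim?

Claim 1 — €820: all of it applies to the deductible. Cost to patient: €820. OOP to date €820.
Claim 2 — €4,180: €980 to deductible, leaving €3,200; 20% of €3,200 = €640. Patient pays €1,620; OOP now €2,440.
Claim 3 — €477: deductible met; 20% of €477 = €95.40. Cost to patient: €95.40. OOP to date €2,535.40.

€95.40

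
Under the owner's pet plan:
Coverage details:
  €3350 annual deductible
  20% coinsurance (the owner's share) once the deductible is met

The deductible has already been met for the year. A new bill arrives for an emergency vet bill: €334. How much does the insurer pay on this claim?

€267.20

With the deductible met, the entire €334 is subject to coinsurance.
20% of €334 = €66.80 falls to the owner.
The plan picks up €334 − €66.80 = €267.20.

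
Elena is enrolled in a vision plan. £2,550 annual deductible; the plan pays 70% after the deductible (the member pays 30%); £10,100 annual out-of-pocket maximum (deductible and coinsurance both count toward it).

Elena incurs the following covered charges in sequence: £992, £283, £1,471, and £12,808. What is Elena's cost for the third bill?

#1 (£992): entire amount goes to the deductible. Member owes £992 (running OOP £992).
#2 (£283): entire amount goes to the deductible. Member pays £283; OOP now £1,275.
#3 (£1,471): £1,275 finishes the deductible; £196 goes to coinsurance; 30% of £196 = £58.80. Cost to member: £1,333.80. OOP to date £2,608.80.

£1,333.80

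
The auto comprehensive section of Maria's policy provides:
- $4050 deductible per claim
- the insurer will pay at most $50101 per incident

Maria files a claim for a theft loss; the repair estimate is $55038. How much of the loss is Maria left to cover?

$4937

Less the $4050 deductible: $55038 − $4050 = $50988.
The $50101 per-incident cap binds; insurer pays $50101.
The policyholder bears the rest of the original loss: $55038 − $50101 = $4937.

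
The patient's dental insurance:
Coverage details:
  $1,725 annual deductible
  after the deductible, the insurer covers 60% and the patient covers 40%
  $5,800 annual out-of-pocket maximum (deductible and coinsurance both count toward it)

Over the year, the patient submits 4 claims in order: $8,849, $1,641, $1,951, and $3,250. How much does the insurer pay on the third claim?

$1,382

Bill 1, $8,849: $1,725 finishes the deductible; $7,124 goes to coinsurance; patient's 40% is $2,849.60. Patient owes $4,574.60 (running OOP $4,574.60). Insurer: $8,849 − $4,574.60 = $4,274.40.
Bill 2, $1,641: 40% coinsurance on $1,641 = $656.40. Patient pays $656.40; OOP now $5,231. Insurer: $1,641 − $656.40 = $984.60.
Bill 3, $1,951: deductible already satisfied, so patient's share is 40% × $1,951 = $780.40. That would push OOP to $6,011.40, over the $5,800 cap, so patient pays $5,800 − $5,231 = $569. Insurer: $1,951 − $569 = $1,382.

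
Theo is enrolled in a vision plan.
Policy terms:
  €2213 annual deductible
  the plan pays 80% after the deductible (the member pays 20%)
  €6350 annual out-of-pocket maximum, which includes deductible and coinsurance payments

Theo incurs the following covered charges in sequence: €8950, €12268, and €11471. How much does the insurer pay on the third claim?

#1 (€8950): deductible takes €2213, €6737 remains; member's 20% is €1347.40. Cost to member: €3560.40. OOP to date €3560.40. Plan pays €8950 − €3560.40 = €5389.60.
#2 (€12268): deductible already satisfied, so member's share is 20% × €12268 = €2453.60. Cost to member: €2453.60. OOP to date €6014. Plan pays €12268 − €2453.60 = €9814.40.
#3 (€11471): deductible already satisfied, so member's share is 20% × €11471 = €2294.20. Adding that to €6014 gives €8308.20, past the €6350 cap; member pays only €6350 − €6014 = €336. Insurer: €11471 − €336 = €11135.

€11135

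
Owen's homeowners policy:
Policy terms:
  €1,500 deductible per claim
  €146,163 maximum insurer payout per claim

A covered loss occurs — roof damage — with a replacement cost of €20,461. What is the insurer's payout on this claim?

€18,961

Subtract the deductible: €20,461 − €1,500 = €18,961.
€18,961 ≤ €146,163, so the limit doesn't bind; insurer pays €18,961.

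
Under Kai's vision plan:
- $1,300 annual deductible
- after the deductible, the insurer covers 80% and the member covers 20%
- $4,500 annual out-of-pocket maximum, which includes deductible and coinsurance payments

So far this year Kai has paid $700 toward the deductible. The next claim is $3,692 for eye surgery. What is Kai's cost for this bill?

Deductible still to meet: $1,300 − $700 = $600.
The remaining $3,092 (= $3,692 − $600) moves to coinsurance.
Member's 20% share of $3,092 is $618.40.
That puts the member's cost at $600 + $618.40 = $1,218.40 before any cap.
Year-to-date out-of-pocket becomes $700 + $1,218.40 = $1,918.40, still under the $4,500 maximum, so no cap applies.

$1,218.40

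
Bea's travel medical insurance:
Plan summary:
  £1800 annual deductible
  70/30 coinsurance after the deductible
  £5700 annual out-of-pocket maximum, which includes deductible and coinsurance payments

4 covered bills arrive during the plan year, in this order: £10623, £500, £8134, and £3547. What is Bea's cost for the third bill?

Claim 1 — £10623: £1800 finishes the deductible; £8823 goes to coinsurance; coinsurance £8823 × 30% = £2646.90. Cost to traveler: £4446.90. OOP to date £4446.90.
Claim 2 — £500: deductible met; 30% of £500 = £150. Traveler owes £150 (running OOP £4596.90).
Claim 3 — £8134: deductible met; 30% of £8134 = £2440.20. That would push OOP to £7037.10, over the £5700 cap, so traveler pays £5700 − £4596.90 = £1103.10.

£1103.10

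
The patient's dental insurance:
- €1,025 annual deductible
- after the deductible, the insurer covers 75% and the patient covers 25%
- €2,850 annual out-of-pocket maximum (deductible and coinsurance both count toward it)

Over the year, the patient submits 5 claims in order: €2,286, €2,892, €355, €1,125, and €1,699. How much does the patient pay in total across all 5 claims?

Bill 1, €2,286: €1,025 finishes the deductible; €1,261 goes to coinsurance; 25% of €1,261 = €315.25. Patient pays €1,340.25; OOP now €1,340.25.
Bill 2, €2,892: deductible met; 25% of €2,892 = €723. Patient pays €723; OOP now €2,063.25.
Bill 3, €355: 25% coinsurance on €355 = €88.75. Cost to patient: €88.75. OOP to date €2,152.
Bill 4, €1,125: deductible met; 25% of €1,125 = €281.25. Patient pays €281.25; OOP now €2,433.25.
Bill 5, €1,699: deductible already satisfied, so patient's share is 25% × €1,699 = €424.75. Adding that to €2,433.25 gives €2,858, past the €2,850 cap; patient pays only €2,850 − €2,433.25 = €416.75.
Summing the patient's payments: €1,340.25 + €723 + €88.75 + €281.25 + €416.75 = €2,850.

€2,850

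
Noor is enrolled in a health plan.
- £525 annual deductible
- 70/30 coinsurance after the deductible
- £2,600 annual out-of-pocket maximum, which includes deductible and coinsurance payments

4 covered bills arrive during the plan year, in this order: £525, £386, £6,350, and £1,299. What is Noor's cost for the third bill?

£1,905

Claim 1 — £525: all of it applies to the deductible. Patient owes £525 (running OOP £525).
Claim 2 — £386: 30% coinsurance on £386 = £115.80. Patient pays £115.80; OOP now £640.80.
Claim 3 — £6,350: deductible met; 30% of £6,350 = £1,905. Patient pays £1,905; OOP now £2,545.80.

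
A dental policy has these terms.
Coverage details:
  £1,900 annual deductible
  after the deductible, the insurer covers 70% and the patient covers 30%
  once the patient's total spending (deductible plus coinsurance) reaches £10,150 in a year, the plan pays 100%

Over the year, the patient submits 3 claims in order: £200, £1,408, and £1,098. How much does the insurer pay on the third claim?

#1 (£200): all of it applies to the deductible. Patient pays £200; OOP now £200. Insurer: £200 − £200 = £0.
#2 (£1,408): entire amount goes to the deductible. Patient pays £1,408; OOP now £1,608. Plan pays £1,408 − £1,408 = £0.
#3 (£1,098): deductible takes £292, £806 remains; 30% of £806 = £241.80. Patient pays £533.80; OOP now £2,141.80. Insurer: £1,098 − £533.80 = £564.20.

£564.20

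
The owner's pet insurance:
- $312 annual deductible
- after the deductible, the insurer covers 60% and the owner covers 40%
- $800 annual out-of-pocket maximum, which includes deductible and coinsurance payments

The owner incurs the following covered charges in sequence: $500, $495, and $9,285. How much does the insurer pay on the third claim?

$9,070.20

Bill 1, $500: deductible takes $312, $188 remains; owner's 40% is $75.20. Owner owes $387.20 (running OOP $387.20). Plan pays $500 − $387.20 = $112.80.
Bill 2, $495: 40% coinsurance on $495 = $198. Owner pays $198; OOP now $585.20. Insurer: $495 − $198 = $297.
Bill 3, $9,285: deductible met; 40% of $9,285 = $3,714. That would push OOP to $4,299.20, over the $800 cap, so owner pays $800 − $585.20 = $214.80. Plan pays $9,285 − $214.80 = $9,070.20.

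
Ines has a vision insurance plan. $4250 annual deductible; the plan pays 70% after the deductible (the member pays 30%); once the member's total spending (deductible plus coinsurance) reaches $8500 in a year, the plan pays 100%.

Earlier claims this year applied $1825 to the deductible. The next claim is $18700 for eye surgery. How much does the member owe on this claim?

$6675

$1825 of the $4250 deductible is already met, leaving $2425.
The remaining $16275 (= $18700 − $2425) moves to coinsurance.
30% of $16275 = $4882.50 falls to the member.
That puts the member's cost at $2425 + $4882.50 = $7307.50 before any cap.
That would bring total out-of-pocket to $9132.50, past the $8500 cap. The member is capped at $8500 − $1825 = $6675 on this claim.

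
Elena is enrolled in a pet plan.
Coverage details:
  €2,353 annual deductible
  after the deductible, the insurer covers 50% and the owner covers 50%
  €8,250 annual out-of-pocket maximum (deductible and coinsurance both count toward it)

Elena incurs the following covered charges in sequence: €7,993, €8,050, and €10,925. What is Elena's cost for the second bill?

€3,077

Claim 1 (€7,993): €2,353 finishes the deductible; €5,640 goes to coinsurance; coinsurance €5,640 × 50% = €2,820. Owner owes €5,173 (running OOP €5,173).
Claim 2 (€8,050): deductible already satisfied, so owner's share is 50% × €8,050 = €4,025. Adding that to €5,173 gives €9,198, past the €8,250 cap; owner pays only €8,250 − €5,173 = €3,077.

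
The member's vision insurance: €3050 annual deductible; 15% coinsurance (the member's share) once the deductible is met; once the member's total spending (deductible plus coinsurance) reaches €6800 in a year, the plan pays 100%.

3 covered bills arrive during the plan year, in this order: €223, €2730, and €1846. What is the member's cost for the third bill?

€359.35

Bill 1, €223: all of it applies to the deductible. Member pays €223; OOP now €223.
Bill 2, €2730: all of it applies to the deductible. Member pays €2730; OOP now €2953.
Bill 3, €1846: deductible takes €97, €1749 remains; member's 15% is €262.35. Cost to member: €359.35. OOP to date €3312.35.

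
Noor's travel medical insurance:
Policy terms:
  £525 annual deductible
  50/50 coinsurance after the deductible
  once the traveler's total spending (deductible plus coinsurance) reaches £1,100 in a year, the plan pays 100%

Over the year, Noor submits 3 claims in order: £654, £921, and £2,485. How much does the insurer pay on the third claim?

Claim 1 — £654: £525 to deductible, leaving £129; 50% of £129 = £64.50. Traveler owes £589.50 (running OOP £589.50). Plan pays £654 − £589.50 = £64.50.
Claim 2 — £921: 50% coinsurance on £921 = £460.50. Traveler pays £460.50; OOP now £1,050. Plan pays £921 − £460.50 = £460.50.
Claim 3 — £2,485: 50% coinsurance on £2,485 = £1,242.50. That would push OOP to £2,292.50, over the £1,100 cap, so traveler pays £1,100 − £1,050 = £50. Plan pays £2,485 − £50 = £2,435.

£2,435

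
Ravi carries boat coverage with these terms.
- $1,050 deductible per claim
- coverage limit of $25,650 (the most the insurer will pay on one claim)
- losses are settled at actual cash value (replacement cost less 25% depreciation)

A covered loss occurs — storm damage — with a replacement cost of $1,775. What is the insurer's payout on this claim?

Depreciate 25%: the covered value is $1,775 × 0.75 = $1,331.25.
After the deductible, $1,331.25 − $1,050 = $281.25 remains.
$281.25 ≤ $25,650, so the limit doesn't bind; insurer pays $281.25.

$281.25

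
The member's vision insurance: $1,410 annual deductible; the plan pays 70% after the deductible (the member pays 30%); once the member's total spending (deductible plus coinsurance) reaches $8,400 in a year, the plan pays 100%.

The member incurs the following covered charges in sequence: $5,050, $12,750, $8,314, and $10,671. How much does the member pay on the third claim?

#1 ($5,050): $1,410 to deductible, leaving $3,640; member's 30% is $1,092. Member owes $2,502 (running OOP $2,502).
#2 ($12,750): deductible already satisfied, so member's share is 30% × $12,750 = $3,825. Cost to member: $3,825. OOP to date $6,327.
#3 ($8,314): 30% coinsurance on $8,314 = $2,494.20. OOP would hit $8,821.20 > $8,400, so the cap limits the member to $8,400 − $6,327 = $2,073.

$2,073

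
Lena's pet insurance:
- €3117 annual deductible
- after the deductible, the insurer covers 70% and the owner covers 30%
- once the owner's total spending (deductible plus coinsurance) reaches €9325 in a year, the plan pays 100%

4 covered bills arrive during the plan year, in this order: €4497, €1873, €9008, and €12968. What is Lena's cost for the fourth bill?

Bill 1, €4497: €3117 finishes the deductible; €1380 goes to coinsurance; coinsurance €1380 × 30% = €414. Owner pays €3531; OOP now €3531.
Bill 2, €1873: deductible already satisfied, so owner's share is 30% × €1873 = €561.90. Owner pays €561.90; OOP now €4092.90.
Bill 3, €9008: deductible met; 30% of €9008 = €2702.40. Cost to owner: €2702.40. OOP to date €6795.30.
Bill 4, €12968: deductible met; 30% of €12968 = €3890.40. Adding that to €6795.30 gives €10685.70, past the €9325 cap; owner pays only €9325 − €6795.30 = €2529.70.

€2529.70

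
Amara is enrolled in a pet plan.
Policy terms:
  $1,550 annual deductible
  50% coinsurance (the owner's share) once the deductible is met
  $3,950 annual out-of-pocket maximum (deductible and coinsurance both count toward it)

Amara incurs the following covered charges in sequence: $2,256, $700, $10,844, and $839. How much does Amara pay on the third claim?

$1,697

#1 ($2,256): deductible takes $1,550, $706 remains; 50% of $706 = $353. Cost to owner: $1,903. OOP to date $1,903.
#2 ($700): deductible met; 50% of $700 = $350. Cost to owner: $350. OOP to date $2,253.
#3 ($10,844): deductible met; 50% of $10,844 = $5,422. That would push OOP to $7,675, over the $3,950 cap, so owner pays $3,950 − $2,253 = $1,697.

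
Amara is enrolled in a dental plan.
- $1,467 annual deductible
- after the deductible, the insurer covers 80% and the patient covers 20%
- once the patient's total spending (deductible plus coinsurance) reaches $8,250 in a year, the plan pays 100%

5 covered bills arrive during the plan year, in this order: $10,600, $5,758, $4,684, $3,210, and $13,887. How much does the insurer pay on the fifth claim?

Bill 1, $10,600: $1,467 finishes the deductible; $9,133 goes to coinsurance; 20% of $9,133 = $1,826.60. Patient pays $3,293.60; OOP now $3,293.60. Insurer: $10,600 − $3,293.60 = $7,306.40.
Bill 2, $5,758: 20% coinsurance on $5,758 = $1,151.60. Patient owes $1,151.60 (running OOP $4,445.20). Insurer: $5,758 − $1,151.60 = $4,606.40.
Bill 3, $4,684: 20% coinsurance on $4,684 = $936.80. Patient pays $936.80; OOP now $5,382. Insurer: $4,684 − $936.80 = $3,747.20.
Bill 4, $3,210: deductible met; 20% of $3,210 = $642. Patient owes $642 (running OOP $6,024). Insurer: $3,210 − $642 = $2,568.
Bill 5, $13,887: deductible met; 20% of $13,887 = $2,777.40. Adding that to $6,024 gives $8,801.40, past the $8,250 cap; patient pays only $8,250 − $6,024 = $2,226. Plan pays $13,887 − $2,226 = $11,661.

$11,661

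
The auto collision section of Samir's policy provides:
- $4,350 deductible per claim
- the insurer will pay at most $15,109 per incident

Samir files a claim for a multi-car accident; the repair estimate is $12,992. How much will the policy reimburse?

After the deductible, $12,992 − $4,350 = $8,642 remains.
$8,642 ≤ $15,109, so the limit doesn't bind; insurer pays $8,642.

$8,642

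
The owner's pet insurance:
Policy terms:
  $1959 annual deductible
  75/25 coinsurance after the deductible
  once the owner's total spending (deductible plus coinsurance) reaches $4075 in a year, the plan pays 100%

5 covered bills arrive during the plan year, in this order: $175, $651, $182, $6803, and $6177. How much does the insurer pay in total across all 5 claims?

$9913

Bill 1, $175: all of it applies to the deductible. Owner owes $175 (running OOP $175). Plan pays $175 − $175 = $0.
Bill 2, $651: fully absorbed by the deductible. Owner pays $651; OOP now $826. Insurer: $651 − $651 = $0.
Bill 3, $182: entire amount goes to the deductible. Owner pays $182; OOP now $1008. Insurer: $182 − $182 = $0.
Bill 4, $6803: $951 finishes the deductible; $5852 goes to coinsurance; owner's 25% is $1463. Owner owes $2414 (running OOP $3422). Insurer: $6803 − $2414 = $4389.
Bill 5, $6177: deductible already satisfied, so owner's share is 25% × $6177 = $1544.25. Adding that to $3422 gives $4966.25, past the $4075 cap; owner pays only $4075 − $3422 = $653. Insurer: $6177 − $653 = $5524.
Insurer total: $0 + $0 + $0 + $4389 + $5524 = $9913.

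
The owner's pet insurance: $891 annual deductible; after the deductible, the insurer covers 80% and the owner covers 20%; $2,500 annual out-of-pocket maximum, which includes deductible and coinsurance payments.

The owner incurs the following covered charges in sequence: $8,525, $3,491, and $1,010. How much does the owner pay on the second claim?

$82.20

Bill 1, $8,525: $891 finishes the deductible; $7,634 goes to coinsurance; owner's 20% is $1,526.80. Cost to owner: $2,417.80. OOP to date $2,417.80.
Bill 2, $3,491: deductible met; 20% of $3,491 = $698.20. That would push OOP to $3,116, over the $2,500 cap, so owner pays $2,500 − $2,417.80 = $82.20.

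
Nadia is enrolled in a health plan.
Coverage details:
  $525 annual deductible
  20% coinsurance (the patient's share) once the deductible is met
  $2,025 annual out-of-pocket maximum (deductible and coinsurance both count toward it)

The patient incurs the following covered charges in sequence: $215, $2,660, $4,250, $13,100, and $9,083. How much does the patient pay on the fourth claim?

#1 ($215): entire amount goes to the deductible. Patient pays $215; OOP now $215.
#2 ($2,660): $310 to deductible, leaving $2,350; 20% of $2,350 = $470. Cost to patient: $780. OOP to date $995.
#3 ($4,250): deductible met; 20% of $4,250 = $850. Patient pays $850; OOP now $1,845.
#4 ($13,100): 20% coinsurance on $13,100 = $2,620. That would push OOP to $4,465, over the $2,025 cap, so patient pays $2,025 − $1,845 = $180.

$180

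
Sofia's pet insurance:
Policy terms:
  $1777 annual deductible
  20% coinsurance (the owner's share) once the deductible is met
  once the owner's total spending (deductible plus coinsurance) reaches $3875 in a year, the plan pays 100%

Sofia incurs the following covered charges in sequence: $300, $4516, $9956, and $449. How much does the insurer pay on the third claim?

$8465.80

Claim 1 — $300: entire amount goes to the deductible. Cost to owner: $300. OOP to date $300. Insurer: $300 − $300 = $0.
Claim 2 — $4516: deductible takes $1477, $3039 remains; coinsurance $3039 × 20% = $607.80. Owner pays $2084.80; OOP now $2384.80. Plan pays $4516 − $2084.80 = $2431.20.
Claim 3 — $9956: deductible met; 20% of $9956 = $1991.20. That would push OOP to $4376, over the $3875 cap, so owner pays $3875 − $2384.80 = $1490.20. Insurer: $9956 − $1490.20 = $8465.80.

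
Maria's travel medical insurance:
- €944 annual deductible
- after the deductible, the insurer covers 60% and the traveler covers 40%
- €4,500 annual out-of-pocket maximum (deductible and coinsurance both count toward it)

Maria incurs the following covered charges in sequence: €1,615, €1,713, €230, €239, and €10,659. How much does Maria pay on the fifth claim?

#1 (€1,615): €944 finishes the deductible; €671 goes to coinsurance; traveler's 40% is €268.40. Traveler owes €1,212.40 (running OOP €1,212.40).
#2 (€1,713): 40% coinsurance on €1,713 = €685.20. Traveler pays €685.20; OOP now €1,897.60.
#3 (€230): deductible met; 40% of €230 = €92. Traveler pays €92; OOP now €1,989.60.
#4 (€239): deductible met; 40% of €239 = €95.60. Traveler owes €95.60 (running OOP €2,085.20).
#5 (€10,659): deductible already satisfied, so traveler's share is 40% × €10,659 = €4,263.60. OOP would hit €6,348.80 > €4,500, so the cap limits the traveler to €4,500 − €2,085.20 = €2,414.80.

€2,414.80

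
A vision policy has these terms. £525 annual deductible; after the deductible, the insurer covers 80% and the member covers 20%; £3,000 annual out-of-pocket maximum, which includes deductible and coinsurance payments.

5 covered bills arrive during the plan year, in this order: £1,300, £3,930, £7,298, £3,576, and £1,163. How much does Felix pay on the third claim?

£1,459.60

Bill 1, £1,300: deductible takes £525, £775 remains; coinsurance £775 × 20% = £155. Member pays £680; OOP now £680.
Bill 2, £3,930: deductible met; 20% of £3,930 = £786. Member pays £786; OOP now £1,466.
Bill 3, £7,298: deductible already satisfied, so member's share is 20% × £7,298 = £1,459.60. Cost to member: £1,459.60. OOP to date £2,925.60.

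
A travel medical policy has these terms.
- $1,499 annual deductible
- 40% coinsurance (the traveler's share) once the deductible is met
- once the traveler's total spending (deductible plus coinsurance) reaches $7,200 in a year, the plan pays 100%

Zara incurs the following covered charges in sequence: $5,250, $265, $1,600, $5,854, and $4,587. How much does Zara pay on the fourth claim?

Bill 1, $5,250: $1,499 to deductible, leaving $3,751; coinsurance $3,751 × 40% = $1,500.40. Cost to traveler: $2,999.40. OOP to date $2,999.40.
Bill 2, $265: 40% coinsurance on $265 = $106. Traveler owes $106 (running OOP $3,105.40).
Bill 3, $1,600: 40% coinsurance on $1,600 = $640. Cost to traveler: $640. OOP to date $3,745.40.
Bill 4, $5,854: deductible met; 40% of $5,854 = $2,341.60. Traveler pays $2,341.60; OOP now $6,087.

$2,341.60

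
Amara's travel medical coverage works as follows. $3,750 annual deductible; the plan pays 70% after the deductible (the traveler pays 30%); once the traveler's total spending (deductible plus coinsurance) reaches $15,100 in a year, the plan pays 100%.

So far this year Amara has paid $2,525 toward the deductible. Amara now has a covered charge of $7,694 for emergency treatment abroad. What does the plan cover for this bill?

$4,528.30

$2,525 of the $3,750 deductible is already met, leaving $1,225.
After the $1,225 deductible portion, $7,694 − $1,225 = $6,469 is subject to coinsurance.
30% of $6,469 = $1,940.70 falls to the traveler.
Traveler responsibility before any cap: $1,225 + $1,940.70 = $3,165.70.
Total out-of-pocket so far would be $2,525 + $3,165.70 = $5,690.70, below the $15,100 cap — no reduction.
Insurer pays the balance: $7,694 − $3,165.70 = $4,528.30.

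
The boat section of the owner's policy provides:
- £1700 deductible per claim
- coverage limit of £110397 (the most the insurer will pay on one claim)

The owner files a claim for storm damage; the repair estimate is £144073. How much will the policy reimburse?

£110397

After the deductible, £144073 − £1700 = £142373 remains.
The £110397 per-incident cap binds; insurer pays £110397.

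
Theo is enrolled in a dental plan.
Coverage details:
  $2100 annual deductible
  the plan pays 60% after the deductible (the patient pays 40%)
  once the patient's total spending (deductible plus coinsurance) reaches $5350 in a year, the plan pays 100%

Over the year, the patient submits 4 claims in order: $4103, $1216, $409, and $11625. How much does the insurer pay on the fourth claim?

Claim 1 ($4103): deductible takes $2100, $2003 remains; coinsurance $2003 × 40% = $801.20. Patient owes $2901.20 (running OOP $2901.20). Insurer: $4103 − $2901.20 = $1201.80.
Claim 2 ($1216): deductible met; 40% of $1216 = $486.40. Cost to patient: $486.40. OOP to date $3387.60. Plan pays $1216 − $486.40 = $729.60.
Claim 3 ($409): 40% coinsurance on $409 = $163.60. Cost to patient: $163.60. OOP to date $3551.20. Plan pays $409 − $163.60 = $245.40.
Claim 4 ($11625): 40% coinsurance on $11625 = $4650. OOP would hit $8201.20 > $5350, so the cap limits the patient to $5350 − $3551.20 = $1798.80. Plan pays $11625 − $1798.80 = $9826.20.

$9826.20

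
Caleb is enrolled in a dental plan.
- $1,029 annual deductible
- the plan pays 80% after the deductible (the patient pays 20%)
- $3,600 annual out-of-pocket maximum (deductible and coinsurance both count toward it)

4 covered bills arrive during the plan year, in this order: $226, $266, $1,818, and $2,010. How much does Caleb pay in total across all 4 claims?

#1 ($226): entire amount goes to the deductible. Cost to patient: $226. OOP to date $226.
#2 ($266): fully absorbed by the deductible. Cost to patient: $266. OOP to date $492.
#3 ($1,818): $537 to deductible, leaving $1,281; coinsurance $1,281 × 20% = $256.20. Patient owes $793.20 (running OOP $1,285.20).
#4 ($2,010): 20% coinsurance on $2,010 = $402. Patient owes $402 (running OOP $1,687.20).
Summing the patient's payments: $226 + $266 + $793.20 + $402 = $1,687.20.

$1,687.20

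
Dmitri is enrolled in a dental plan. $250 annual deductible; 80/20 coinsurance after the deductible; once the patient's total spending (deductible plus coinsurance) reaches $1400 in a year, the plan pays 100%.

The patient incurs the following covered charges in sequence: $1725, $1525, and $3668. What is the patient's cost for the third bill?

Bill 1, $1725: $250 to deductible, leaving $1475; coinsurance $1475 × 20% = $295. Cost to patient: $545. OOP to date $545.
Bill 2, $1525: deductible met; 20% of $1525 = $305. Patient owes $305 (running OOP $850).
Bill 3, $3668: deductible already satisfied, so patient's share is 20% × $3668 = $733.60. OOP would hit $1583.60 > $1400, so the cap limits the patient to $1400 − $850 = $550.

$550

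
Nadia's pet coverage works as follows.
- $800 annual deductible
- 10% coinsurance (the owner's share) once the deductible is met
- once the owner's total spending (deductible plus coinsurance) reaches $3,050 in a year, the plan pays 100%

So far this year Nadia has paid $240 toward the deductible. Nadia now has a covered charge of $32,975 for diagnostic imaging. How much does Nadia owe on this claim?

Deductible still to meet: $800 − $240 = $560.
That leaves $32,975 − $560 = $32,415 for coinsurance.
Owner's 10% share of $32,415 is $3,241.50.
Owner responsibility before any cap: $560 + $3,241.50 = $3,801.50.
That would bring total out-of-pocket to $4,041.50, past the $3,050 cap. The owner is capped at $3,050 − $240 = $2,810 on this claim.

$2,810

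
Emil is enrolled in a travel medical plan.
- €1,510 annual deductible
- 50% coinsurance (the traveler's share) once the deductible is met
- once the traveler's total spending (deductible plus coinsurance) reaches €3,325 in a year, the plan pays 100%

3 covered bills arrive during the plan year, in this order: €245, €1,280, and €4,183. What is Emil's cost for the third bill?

#1 (€245): entire amount goes to the deductible. Traveler owes €245 (running OOP €245).
#2 (€1,280): deductible takes €1,265, €15 remains; coinsurance €15 × 50% = €7.50. Traveler owes €1,272.50 (running OOP €1,517.50).
#3 (€4,183): 50% coinsurance on €4,183 = €2,091.50. That would push OOP to €3,609, over the €3,325 cap, so traveler pays €3,325 − €1,517.50 = €1,807.50.

€1,807.50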